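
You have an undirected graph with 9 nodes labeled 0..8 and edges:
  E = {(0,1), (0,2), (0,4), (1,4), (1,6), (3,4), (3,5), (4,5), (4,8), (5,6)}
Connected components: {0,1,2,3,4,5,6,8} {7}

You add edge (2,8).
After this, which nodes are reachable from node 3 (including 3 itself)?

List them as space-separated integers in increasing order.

Before: nodes reachable from 3: {0,1,2,3,4,5,6,8}
Adding (2,8): both endpoints already in same component. Reachability from 3 unchanged.
After: nodes reachable from 3: {0,1,2,3,4,5,6,8}

Answer: 0 1 2 3 4 5 6 8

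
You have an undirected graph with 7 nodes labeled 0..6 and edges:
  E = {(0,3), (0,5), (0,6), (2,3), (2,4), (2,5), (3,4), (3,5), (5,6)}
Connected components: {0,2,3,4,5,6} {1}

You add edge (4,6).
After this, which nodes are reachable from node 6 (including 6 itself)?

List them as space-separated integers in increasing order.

Before: nodes reachable from 6: {0,2,3,4,5,6}
Adding (4,6): both endpoints already in same component. Reachability from 6 unchanged.
After: nodes reachable from 6: {0,2,3,4,5,6}

Answer: 0 2 3 4 5 6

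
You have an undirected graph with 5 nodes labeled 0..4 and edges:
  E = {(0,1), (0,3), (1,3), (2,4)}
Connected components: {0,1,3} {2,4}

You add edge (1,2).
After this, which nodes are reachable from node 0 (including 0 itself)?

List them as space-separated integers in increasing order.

Before: nodes reachable from 0: {0,1,3}
Adding (1,2): merges 0's component with another. Reachability grows.
After: nodes reachable from 0: {0,1,2,3,4}

Answer: 0 1 2 3 4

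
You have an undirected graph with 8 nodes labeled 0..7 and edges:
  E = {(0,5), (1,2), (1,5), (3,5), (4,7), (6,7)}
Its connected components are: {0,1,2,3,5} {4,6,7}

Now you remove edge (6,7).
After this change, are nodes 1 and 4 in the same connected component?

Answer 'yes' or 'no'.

Initial components: {0,1,2,3,5} {4,6,7}
Removing edge (6,7): it was a bridge — component count 2 -> 3.
New components: {0,1,2,3,5} {4,7} {6}
Are 1 and 4 in the same component? no

Answer: no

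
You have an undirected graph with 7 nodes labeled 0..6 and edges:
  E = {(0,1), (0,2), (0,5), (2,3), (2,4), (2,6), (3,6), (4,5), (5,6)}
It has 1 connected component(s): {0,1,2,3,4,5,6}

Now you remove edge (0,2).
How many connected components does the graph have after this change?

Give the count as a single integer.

Answer: 1

Derivation:
Initial component count: 1
Remove (0,2): not a bridge. Count unchanged: 1.
  After removal, components: {0,1,2,3,4,5,6}
New component count: 1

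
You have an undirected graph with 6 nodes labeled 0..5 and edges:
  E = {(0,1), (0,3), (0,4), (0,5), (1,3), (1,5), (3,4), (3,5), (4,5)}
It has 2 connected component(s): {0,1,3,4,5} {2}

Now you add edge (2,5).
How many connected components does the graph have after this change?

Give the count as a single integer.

Answer: 1

Derivation:
Initial component count: 2
Add (2,5): merges two components. Count decreases: 2 -> 1.
New component count: 1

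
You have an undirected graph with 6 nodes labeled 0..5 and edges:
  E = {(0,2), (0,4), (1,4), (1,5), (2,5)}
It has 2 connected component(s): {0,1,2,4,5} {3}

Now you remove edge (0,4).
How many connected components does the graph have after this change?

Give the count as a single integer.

Initial component count: 2
Remove (0,4): not a bridge. Count unchanged: 2.
  After removal, components: {0,1,2,4,5} {3}
New component count: 2

Answer: 2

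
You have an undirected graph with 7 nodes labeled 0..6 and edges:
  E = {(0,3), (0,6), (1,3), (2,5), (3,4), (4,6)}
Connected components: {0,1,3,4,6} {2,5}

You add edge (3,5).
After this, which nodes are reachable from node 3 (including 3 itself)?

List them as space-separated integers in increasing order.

Answer: 0 1 2 3 4 5 6

Derivation:
Before: nodes reachable from 3: {0,1,3,4,6}
Adding (3,5): merges 3's component with another. Reachability grows.
After: nodes reachable from 3: {0,1,2,3,4,5,6}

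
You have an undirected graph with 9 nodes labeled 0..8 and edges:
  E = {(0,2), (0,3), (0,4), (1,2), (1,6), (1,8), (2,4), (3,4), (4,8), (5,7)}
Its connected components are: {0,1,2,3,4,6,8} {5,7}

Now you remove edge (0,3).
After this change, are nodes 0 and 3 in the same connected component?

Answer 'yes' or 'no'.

Initial components: {0,1,2,3,4,6,8} {5,7}
Removing edge (0,3): not a bridge — component count unchanged at 2.
New components: {0,1,2,3,4,6,8} {5,7}
Are 0 and 3 in the same component? yes

Answer: yes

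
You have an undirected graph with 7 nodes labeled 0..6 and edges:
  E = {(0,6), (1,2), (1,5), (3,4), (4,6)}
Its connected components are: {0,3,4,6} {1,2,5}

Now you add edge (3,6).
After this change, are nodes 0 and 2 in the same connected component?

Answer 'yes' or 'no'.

Initial components: {0,3,4,6} {1,2,5}
Adding edge (3,6): both already in same component {0,3,4,6}. No change.
New components: {0,3,4,6} {1,2,5}
Are 0 and 2 in the same component? no

Answer: no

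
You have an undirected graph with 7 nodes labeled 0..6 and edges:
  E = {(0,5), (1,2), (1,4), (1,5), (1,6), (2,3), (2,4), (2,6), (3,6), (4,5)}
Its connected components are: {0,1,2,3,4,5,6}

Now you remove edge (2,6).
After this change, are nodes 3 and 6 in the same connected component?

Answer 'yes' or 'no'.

Initial components: {0,1,2,3,4,5,6}
Removing edge (2,6): not a bridge — component count unchanged at 1.
New components: {0,1,2,3,4,5,6}
Are 3 and 6 in the same component? yes

Answer: yes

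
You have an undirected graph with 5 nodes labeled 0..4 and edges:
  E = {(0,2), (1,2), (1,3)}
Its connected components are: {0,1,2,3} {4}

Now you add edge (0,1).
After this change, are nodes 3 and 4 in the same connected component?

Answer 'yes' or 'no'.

Initial components: {0,1,2,3} {4}
Adding edge (0,1): both already in same component {0,1,2,3}. No change.
New components: {0,1,2,3} {4}
Are 3 and 4 in the same component? no

Answer: no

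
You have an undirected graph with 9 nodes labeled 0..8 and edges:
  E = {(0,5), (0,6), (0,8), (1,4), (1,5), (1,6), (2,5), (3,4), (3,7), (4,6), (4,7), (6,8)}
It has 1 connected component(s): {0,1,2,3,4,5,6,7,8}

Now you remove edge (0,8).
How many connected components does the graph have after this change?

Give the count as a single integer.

Initial component count: 1
Remove (0,8): not a bridge. Count unchanged: 1.
  After removal, components: {0,1,2,3,4,5,6,7,8}
New component count: 1

Answer: 1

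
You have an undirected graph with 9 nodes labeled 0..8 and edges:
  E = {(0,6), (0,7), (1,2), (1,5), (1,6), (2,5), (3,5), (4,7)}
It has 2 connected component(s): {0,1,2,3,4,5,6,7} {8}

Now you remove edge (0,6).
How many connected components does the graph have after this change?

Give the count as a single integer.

Initial component count: 2
Remove (0,6): it was a bridge. Count increases: 2 -> 3.
  After removal, components: {0,4,7} {1,2,3,5,6} {8}
New component count: 3

Answer: 3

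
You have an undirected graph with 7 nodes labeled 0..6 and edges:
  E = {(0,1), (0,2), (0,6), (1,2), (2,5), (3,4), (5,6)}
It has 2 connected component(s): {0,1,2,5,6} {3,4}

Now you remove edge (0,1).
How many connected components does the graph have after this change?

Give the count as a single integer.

Initial component count: 2
Remove (0,1): not a bridge. Count unchanged: 2.
  After removal, components: {0,1,2,5,6} {3,4}
New component count: 2

Answer: 2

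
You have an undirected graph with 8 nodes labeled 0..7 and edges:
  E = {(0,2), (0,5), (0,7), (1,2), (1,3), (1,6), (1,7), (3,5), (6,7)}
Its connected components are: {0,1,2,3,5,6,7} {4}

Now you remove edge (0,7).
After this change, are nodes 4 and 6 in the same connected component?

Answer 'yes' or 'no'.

Initial components: {0,1,2,3,5,6,7} {4}
Removing edge (0,7): not a bridge — component count unchanged at 2.
New components: {0,1,2,3,5,6,7} {4}
Are 4 and 6 in the same component? no

Answer: no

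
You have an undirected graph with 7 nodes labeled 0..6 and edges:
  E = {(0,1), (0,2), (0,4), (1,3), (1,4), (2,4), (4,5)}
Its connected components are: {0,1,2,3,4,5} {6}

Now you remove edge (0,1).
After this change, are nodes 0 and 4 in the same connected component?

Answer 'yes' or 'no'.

Answer: yes

Derivation:
Initial components: {0,1,2,3,4,5} {6}
Removing edge (0,1): not a bridge — component count unchanged at 2.
New components: {0,1,2,3,4,5} {6}
Are 0 and 4 in the same component? yes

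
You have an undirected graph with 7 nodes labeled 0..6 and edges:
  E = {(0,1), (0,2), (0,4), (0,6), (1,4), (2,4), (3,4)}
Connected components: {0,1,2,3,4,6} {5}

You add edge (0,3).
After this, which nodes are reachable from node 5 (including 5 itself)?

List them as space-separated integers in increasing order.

Answer: 5

Derivation:
Before: nodes reachable from 5: {5}
Adding (0,3): both endpoints already in same component. Reachability from 5 unchanged.
After: nodes reachable from 5: {5}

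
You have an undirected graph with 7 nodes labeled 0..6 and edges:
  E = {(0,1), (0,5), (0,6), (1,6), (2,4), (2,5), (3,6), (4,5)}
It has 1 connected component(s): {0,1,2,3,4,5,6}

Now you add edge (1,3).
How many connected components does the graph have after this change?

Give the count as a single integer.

Answer: 1

Derivation:
Initial component count: 1
Add (1,3): endpoints already in same component. Count unchanged: 1.
New component count: 1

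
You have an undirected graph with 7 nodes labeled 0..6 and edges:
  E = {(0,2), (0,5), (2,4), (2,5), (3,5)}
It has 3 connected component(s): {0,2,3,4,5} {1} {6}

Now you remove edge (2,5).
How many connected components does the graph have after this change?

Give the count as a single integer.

Initial component count: 3
Remove (2,5): not a bridge. Count unchanged: 3.
  After removal, components: {0,2,3,4,5} {1} {6}
New component count: 3

Answer: 3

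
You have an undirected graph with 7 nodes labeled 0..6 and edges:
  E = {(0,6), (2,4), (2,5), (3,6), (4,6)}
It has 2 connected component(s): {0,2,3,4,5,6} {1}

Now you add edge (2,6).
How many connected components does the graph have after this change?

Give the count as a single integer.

Initial component count: 2
Add (2,6): endpoints already in same component. Count unchanged: 2.
New component count: 2

Answer: 2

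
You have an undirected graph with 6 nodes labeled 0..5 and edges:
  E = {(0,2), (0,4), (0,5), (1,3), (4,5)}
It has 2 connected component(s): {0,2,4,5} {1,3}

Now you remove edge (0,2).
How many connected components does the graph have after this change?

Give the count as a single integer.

Answer: 3

Derivation:
Initial component count: 2
Remove (0,2): it was a bridge. Count increases: 2 -> 3.
  After removal, components: {0,4,5} {1,3} {2}
New component count: 3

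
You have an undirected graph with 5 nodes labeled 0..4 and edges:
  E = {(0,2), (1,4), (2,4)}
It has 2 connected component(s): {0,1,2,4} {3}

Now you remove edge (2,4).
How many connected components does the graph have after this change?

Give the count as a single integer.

Initial component count: 2
Remove (2,4): it was a bridge. Count increases: 2 -> 3.
  After removal, components: {0,2} {1,4} {3}
New component count: 3

Answer: 3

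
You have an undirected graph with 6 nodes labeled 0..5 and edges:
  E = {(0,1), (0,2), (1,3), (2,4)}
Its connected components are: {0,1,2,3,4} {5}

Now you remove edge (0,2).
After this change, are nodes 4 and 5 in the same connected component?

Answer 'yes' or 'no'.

Initial components: {0,1,2,3,4} {5}
Removing edge (0,2): it was a bridge — component count 2 -> 3.
New components: {0,1,3} {2,4} {5}
Are 4 and 5 in the same component? no

Answer: no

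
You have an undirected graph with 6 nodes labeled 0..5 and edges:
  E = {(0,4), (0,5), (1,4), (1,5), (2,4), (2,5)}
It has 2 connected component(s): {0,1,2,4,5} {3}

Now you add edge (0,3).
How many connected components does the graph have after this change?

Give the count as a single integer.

Answer: 1

Derivation:
Initial component count: 2
Add (0,3): merges two components. Count decreases: 2 -> 1.
New component count: 1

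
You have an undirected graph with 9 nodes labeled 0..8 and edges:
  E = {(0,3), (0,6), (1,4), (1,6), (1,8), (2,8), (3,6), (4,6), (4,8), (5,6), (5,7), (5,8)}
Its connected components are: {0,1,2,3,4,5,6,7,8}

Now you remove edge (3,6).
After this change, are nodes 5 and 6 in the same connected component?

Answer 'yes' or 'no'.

Initial components: {0,1,2,3,4,5,6,7,8}
Removing edge (3,6): not a bridge — component count unchanged at 1.
New components: {0,1,2,3,4,5,6,7,8}
Are 5 and 6 in the same component? yes

Answer: yes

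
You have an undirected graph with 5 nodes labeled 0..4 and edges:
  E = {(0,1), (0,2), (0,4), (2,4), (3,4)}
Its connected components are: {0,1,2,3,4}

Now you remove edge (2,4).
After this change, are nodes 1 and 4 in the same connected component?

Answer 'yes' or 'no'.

Answer: yes

Derivation:
Initial components: {0,1,2,3,4}
Removing edge (2,4): not a bridge — component count unchanged at 1.
New components: {0,1,2,3,4}
Are 1 and 4 in the same component? yes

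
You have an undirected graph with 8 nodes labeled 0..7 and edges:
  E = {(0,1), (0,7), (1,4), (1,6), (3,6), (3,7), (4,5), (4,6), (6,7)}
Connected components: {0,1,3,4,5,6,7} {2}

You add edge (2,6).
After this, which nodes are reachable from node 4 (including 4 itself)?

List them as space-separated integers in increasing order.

Answer: 0 1 2 3 4 5 6 7

Derivation:
Before: nodes reachable from 4: {0,1,3,4,5,6,7}
Adding (2,6): merges 4's component with another. Reachability grows.
After: nodes reachable from 4: {0,1,2,3,4,5,6,7}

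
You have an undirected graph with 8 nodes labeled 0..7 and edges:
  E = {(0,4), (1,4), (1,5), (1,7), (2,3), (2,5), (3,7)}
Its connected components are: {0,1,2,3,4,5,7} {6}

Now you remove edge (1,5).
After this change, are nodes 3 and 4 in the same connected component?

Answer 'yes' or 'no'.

Answer: yes

Derivation:
Initial components: {0,1,2,3,4,5,7} {6}
Removing edge (1,5): not a bridge — component count unchanged at 2.
New components: {0,1,2,3,4,5,7} {6}
Are 3 and 4 in the same component? yes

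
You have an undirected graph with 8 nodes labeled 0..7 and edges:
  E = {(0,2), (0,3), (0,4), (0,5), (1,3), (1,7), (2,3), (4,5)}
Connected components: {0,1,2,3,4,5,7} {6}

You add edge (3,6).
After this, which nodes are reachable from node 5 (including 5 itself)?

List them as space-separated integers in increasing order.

Before: nodes reachable from 5: {0,1,2,3,4,5,7}
Adding (3,6): merges 5's component with another. Reachability grows.
After: nodes reachable from 5: {0,1,2,3,4,5,6,7}

Answer: 0 1 2 3 4 5 6 7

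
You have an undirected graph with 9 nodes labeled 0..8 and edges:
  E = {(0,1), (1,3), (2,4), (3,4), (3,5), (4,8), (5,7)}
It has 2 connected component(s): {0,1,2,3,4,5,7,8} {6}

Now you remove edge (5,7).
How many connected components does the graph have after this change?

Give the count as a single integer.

Initial component count: 2
Remove (5,7): it was a bridge. Count increases: 2 -> 3.
  After removal, components: {0,1,2,3,4,5,8} {6} {7}
New component count: 3

Answer: 3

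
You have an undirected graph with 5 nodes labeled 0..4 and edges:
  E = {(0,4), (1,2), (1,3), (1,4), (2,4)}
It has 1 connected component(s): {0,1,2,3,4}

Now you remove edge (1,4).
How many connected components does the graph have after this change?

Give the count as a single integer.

Answer: 1

Derivation:
Initial component count: 1
Remove (1,4): not a bridge. Count unchanged: 1.
  After removal, components: {0,1,2,3,4}
New component count: 1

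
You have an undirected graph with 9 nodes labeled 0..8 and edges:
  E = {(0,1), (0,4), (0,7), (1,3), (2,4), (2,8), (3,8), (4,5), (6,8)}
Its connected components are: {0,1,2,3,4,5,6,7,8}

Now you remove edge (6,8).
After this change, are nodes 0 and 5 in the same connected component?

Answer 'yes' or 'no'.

Answer: yes

Derivation:
Initial components: {0,1,2,3,4,5,6,7,8}
Removing edge (6,8): it was a bridge — component count 1 -> 2.
New components: {0,1,2,3,4,5,7,8} {6}
Are 0 and 5 in the same component? yes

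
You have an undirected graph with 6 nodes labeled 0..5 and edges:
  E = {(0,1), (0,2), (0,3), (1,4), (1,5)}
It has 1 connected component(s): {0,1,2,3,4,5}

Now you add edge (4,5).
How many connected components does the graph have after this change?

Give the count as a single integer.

Answer: 1

Derivation:
Initial component count: 1
Add (4,5): endpoints already in same component. Count unchanged: 1.
New component count: 1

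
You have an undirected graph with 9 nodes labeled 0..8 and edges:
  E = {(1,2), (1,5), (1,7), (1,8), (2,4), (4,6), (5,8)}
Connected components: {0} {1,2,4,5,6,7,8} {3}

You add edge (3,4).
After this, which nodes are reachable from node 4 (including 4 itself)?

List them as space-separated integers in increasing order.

Answer: 1 2 3 4 5 6 7 8

Derivation:
Before: nodes reachable from 4: {1,2,4,5,6,7,8}
Adding (3,4): merges 4's component with another. Reachability grows.
After: nodes reachable from 4: {1,2,3,4,5,6,7,8}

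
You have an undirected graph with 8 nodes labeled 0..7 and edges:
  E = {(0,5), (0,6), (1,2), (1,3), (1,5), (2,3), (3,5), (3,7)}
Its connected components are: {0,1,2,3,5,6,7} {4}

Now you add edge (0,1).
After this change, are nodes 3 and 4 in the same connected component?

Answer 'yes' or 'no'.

Answer: no

Derivation:
Initial components: {0,1,2,3,5,6,7} {4}
Adding edge (0,1): both already in same component {0,1,2,3,5,6,7}. No change.
New components: {0,1,2,3,5,6,7} {4}
Are 3 and 4 in the same component? no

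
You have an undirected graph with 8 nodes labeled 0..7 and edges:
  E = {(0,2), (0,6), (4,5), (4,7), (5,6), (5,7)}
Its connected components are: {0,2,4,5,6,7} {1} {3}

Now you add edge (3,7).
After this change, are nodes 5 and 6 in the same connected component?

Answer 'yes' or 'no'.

Initial components: {0,2,4,5,6,7} {1} {3}
Adding edge (3,7): merges {3} and {0,2,4,5,6,7}.
New components: {0,2,3,4,5,6,7} {1}
Are 5 and 6 in the same component? yes

Answer: yes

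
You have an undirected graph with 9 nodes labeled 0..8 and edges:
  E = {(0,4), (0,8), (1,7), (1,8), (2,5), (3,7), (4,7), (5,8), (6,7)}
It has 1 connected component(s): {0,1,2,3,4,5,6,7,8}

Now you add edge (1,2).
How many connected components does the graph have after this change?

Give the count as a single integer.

Answer: 1

Derivation:
Initial component count: 1
Add (1,2): endpoints already in same component. Count unchanged: 1.
New component count: 1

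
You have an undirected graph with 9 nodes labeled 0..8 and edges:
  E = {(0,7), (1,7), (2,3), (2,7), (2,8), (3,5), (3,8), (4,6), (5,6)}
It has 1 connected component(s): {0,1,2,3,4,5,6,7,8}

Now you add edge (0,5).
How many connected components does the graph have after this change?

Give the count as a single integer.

Initial component count: 1
Add (0,5): endpoints already in same component. Count unchanged: 1.
New component count: 1

Answer: 1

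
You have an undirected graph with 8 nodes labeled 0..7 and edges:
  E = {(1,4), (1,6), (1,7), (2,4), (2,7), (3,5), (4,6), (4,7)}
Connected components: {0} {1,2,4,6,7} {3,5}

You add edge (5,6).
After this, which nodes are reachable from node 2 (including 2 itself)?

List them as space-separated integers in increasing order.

Before: nodes reachable from 2: {1,2,4,6,7}
Adding (5,6): merges 2's component with another. Reachability grows.
After: nodes reachable from 2: {1,2,3,4,5,6,7}

Answer: 1 2 3 4 5 6 7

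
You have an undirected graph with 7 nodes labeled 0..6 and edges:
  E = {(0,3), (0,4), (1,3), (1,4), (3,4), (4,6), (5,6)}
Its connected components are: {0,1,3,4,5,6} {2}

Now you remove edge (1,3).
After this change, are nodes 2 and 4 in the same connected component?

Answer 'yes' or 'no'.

Answer: no

Derivation:
Initial components: {0,1,3,4,5,6} {2}
Removing edge (1,3): not a bridge — component count unchanged at 2.
New components: {0,1,3,4,5,6} {2}
Are 2 and 4 in the same component? no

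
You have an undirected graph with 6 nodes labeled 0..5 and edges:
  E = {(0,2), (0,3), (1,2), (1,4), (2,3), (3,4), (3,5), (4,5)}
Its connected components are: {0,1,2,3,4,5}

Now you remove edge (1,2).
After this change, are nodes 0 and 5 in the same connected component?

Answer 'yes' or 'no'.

Initial components: {0,1,2,3,4,5}
Removing edge (1,2): not a bridge — component count unchanged at 1.
New components: {0,1,2,3,4,5}
Are 0 and 5 in the same component? yes

Answer: yes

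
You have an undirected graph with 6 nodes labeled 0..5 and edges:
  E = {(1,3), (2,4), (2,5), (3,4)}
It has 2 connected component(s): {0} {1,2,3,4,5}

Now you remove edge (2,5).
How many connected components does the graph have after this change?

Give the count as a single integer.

Initial component count: 2
Remove (2,5): it was a bridge. Count increases: 2 -> 3.
  After removal, components: {0} {1,2,3,4} {5}
New component count: 3

Answer: 3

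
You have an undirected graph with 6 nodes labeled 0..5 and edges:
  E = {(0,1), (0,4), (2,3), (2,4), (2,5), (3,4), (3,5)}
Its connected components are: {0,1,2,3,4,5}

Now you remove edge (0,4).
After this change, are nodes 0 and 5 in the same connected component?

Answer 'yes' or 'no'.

Answer: no

Derivation:
Initial components: {0,1,2,3,4,5}
Removing edge (0,4): it was a bridge — component count 1 -> 2.
New components: {0,1} {2,3,4,5}
Are 0 and 5 in the same component? no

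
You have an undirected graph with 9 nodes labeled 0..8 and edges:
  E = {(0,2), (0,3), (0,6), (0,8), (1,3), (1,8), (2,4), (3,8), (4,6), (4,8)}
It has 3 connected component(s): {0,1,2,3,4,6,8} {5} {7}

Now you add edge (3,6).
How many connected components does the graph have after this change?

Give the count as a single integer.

Initial component count: 3
Add (3,6): endpoints already in same component. Count unchanged: 3.
New component count: 3

Answer: 3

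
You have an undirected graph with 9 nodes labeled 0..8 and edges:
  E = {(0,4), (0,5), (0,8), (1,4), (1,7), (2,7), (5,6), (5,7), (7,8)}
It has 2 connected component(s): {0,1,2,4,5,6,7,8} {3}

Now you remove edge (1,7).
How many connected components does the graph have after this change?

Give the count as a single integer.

Initial component count: 2
Remove (1,7): not a bridge. Count unchanged: 2.
  After removal, components: {0,1,2,4,5,6,7,8} {3}
New component count: 2

Answer: 2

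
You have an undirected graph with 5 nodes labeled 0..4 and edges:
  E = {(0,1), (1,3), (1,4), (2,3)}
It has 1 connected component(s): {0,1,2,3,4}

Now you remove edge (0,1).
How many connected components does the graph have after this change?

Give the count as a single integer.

Answer: 2

Derivation:
Initial component count: 1
Remove (0,1): it was a bridge. Count increases: 1 -> 2.
  After removal, components: {0} {1,2,3,4}
New component count: 2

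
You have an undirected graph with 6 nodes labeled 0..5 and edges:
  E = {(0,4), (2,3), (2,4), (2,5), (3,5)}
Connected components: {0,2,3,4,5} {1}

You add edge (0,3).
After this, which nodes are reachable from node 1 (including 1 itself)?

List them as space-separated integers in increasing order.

Answer: 1

Derivation:
Before: nodes reachable from 1: {1}
Adding (0,3): both endpoints already in same component. Reachability from 1 unchanged.
After: nodes reachable from 1: {1}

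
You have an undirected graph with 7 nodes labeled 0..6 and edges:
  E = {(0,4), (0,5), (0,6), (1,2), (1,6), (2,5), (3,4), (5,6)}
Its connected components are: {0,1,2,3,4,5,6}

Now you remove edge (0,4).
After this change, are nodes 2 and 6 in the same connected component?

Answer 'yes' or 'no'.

Answer: yes

Derivation:
Initial components: {0,1,2,3,4,5,6}
Removing edge (0,4): it was a bridge — component count 1 -> 2.
New components: {0,1,2,5,6} {3,4}
Are 2 and 6 in the same component? yes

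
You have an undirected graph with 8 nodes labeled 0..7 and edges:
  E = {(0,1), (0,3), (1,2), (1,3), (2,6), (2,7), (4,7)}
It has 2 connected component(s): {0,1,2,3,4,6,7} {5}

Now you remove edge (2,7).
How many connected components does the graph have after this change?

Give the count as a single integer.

Initial component count: 2
Remove (2,7): it was a bridge. Count increases: 2 -> 3.
  After removal, components: {0,1,2,3,6} {4,7} {5}
New component count: 3

Answer: 3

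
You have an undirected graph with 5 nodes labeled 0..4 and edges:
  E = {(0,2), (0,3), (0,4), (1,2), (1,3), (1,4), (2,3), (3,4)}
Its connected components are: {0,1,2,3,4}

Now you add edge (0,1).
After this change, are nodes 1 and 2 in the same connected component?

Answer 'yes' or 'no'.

Initial components: {0,1,2,3,4}
Adding edge (0,1): both already in same component {0,1,2,3,4}. No change.
New components: {0,1,2,3,4}
Are 1 and 2 in the same component? yes

Answer: yes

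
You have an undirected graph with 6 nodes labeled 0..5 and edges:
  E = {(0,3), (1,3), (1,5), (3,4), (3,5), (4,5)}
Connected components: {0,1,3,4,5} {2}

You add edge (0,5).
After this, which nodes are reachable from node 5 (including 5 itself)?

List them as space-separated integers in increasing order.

Answer: 0 1 3 4 5

Derivation:
Before: nodes reachable from 5: {0,1,3,4,5}
Adding (0,5): both endpoints already in same component. Reachability from 5 unchanged.
After: nodes reachable from 5: {0,1,3,4,5}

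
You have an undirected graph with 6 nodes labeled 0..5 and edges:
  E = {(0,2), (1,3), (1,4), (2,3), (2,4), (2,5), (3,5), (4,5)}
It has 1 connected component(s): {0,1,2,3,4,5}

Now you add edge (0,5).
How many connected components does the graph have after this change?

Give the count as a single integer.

Initial component count: 1
Add (0,5): endpoints already in same component. Count unchanged: 1.
New component count: 1

Answer: 1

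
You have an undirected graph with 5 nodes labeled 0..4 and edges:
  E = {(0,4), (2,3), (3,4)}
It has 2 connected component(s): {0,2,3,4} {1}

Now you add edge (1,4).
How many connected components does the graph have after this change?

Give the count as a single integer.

Initial component count: 2
Add (1,4): merges two components. Count decreases: 2 -> 1.
New component count: 1

Answer: 1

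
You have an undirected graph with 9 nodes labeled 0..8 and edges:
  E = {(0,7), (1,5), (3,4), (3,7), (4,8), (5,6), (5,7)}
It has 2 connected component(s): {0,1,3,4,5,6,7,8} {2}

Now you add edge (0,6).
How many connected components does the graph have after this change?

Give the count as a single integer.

Answer: 2

Derivation:
Initial component count: 2
Add (0,6): endpoints already in same component. Count unchanged: 2.
New component count: 2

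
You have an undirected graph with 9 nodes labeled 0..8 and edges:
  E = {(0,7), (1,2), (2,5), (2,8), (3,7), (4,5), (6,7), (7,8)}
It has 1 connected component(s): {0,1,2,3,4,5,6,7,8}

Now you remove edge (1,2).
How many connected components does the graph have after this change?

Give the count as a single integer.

Initial component count: 1
Remove (1,2): it was a bridge. Count increases: 1 -> 2.
  After removal, components: {0,2,3,4,5,6,7,8} {1}
New component count: 2

Answer: 2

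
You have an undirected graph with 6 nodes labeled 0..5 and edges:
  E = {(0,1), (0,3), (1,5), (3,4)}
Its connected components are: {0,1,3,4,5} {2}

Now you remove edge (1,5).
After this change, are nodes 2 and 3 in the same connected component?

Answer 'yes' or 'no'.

Answer: no

Derivation:
Initial components: {0,1,3,4,5} {2}
Removing edge (1,5): it was a bridge — component count 2 -> 3.
New components: {0,1,3,4} {2} {5}
Are 2 and 3 in the same component? no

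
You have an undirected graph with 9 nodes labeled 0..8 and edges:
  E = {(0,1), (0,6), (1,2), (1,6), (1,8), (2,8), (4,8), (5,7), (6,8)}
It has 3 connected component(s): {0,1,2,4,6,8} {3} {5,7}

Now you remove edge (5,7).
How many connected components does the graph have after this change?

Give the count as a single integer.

Answer: 4

Derivation:
Initial component count: 3
Remove (5,7): it was a bridge. Count increases: 3 -> 4.
  After removal, components: {0,1,2,4,6,8} {3} {5} {7}
New component count: 4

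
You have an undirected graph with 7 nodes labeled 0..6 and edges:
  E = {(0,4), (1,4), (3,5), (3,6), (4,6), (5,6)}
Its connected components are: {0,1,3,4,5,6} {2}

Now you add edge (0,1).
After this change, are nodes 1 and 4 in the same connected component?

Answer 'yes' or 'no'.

Answer: yes

Derivation:
Initial components: {0,1,3,4,5,6} {2}
Adding edge (0,1): both already in same component {0,1,3,4,5,6}. No change.
New components: {0,1,3,4,5,6} {2}
Are 1 and 4 in the same component? yes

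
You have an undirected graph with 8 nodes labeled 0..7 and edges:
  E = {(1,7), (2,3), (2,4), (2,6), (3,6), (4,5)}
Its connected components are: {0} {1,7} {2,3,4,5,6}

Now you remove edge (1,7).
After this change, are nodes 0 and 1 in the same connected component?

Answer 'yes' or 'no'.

Answer: no

Derivation:
Initial components: {0} {1,7} {2,3,4,5,6}
Removing edge (1,7): it was a bridge — component count 3 -> 4.
New components: {0} {1} {2,3,4,5,6} {7}
Are 0 and 1 in the same component? no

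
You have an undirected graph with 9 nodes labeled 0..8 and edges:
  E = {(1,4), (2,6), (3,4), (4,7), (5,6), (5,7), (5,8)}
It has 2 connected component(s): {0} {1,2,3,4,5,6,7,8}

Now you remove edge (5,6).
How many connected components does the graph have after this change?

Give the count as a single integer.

Answer: 3

Derivation:
Initial component count: 2
Remove (5,6): it was a bridge. Count increases: 2 -> 3.
  After removal, components: {0} {1,3,4,5,7,8} {2,6}
New component count: 3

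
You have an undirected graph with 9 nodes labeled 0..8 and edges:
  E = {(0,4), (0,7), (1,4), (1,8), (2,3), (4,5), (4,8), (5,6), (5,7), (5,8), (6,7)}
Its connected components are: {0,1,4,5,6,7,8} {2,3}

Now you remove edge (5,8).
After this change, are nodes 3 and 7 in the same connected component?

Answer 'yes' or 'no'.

Initial components: {0,1,4,5,6,7,8} {2,3}
Removing edge (5,8): not a bridge — component count unchanged at 2.
New components: {0,1,4,5,6,7,8} {2,3}
Are 3 and 7 in the same component? no

Answer: no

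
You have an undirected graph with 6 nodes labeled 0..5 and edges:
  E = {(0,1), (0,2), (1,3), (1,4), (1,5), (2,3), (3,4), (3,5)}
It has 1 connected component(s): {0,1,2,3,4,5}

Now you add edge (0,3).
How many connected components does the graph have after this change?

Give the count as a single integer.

Answer: 1

Derivation:
Initial component count: 1
Add (0,3): endpoints already in same component. Count unchanged: 1.
New component count: 1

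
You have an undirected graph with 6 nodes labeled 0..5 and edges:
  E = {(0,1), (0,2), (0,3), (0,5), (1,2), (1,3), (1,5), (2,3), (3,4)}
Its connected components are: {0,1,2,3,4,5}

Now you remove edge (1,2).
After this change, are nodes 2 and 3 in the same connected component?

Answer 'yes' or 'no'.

Initial components: {0,1,2,3,4,5}
Removing edge (1,2): not a bridge — component count unchanged at 1.
New components: {0,1,2,3,4,5}
Are 2 and 3 in the same component? yes

Answer: yes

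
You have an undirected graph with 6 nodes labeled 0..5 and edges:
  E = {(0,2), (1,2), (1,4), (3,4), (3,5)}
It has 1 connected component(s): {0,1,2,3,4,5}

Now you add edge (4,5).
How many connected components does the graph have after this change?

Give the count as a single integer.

Initial component count: 1
Add (4,5): endpoints already in same component. Count unchanged: 1.
New component count: 1

Answer: 1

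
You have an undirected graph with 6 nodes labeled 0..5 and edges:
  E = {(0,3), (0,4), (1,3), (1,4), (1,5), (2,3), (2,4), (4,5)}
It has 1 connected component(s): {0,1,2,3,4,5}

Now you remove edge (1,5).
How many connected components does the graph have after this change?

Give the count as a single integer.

Initial component count: 1
Remove (1,5): not a bridge. Count unchanged: 1.
  After removal, components: {0,1,2,3,4,5}
New component count: 1

Answer: 1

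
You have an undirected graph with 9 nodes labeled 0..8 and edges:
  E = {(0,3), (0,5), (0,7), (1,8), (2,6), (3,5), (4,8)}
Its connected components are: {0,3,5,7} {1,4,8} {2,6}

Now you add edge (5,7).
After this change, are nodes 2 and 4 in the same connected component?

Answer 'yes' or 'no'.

Initial components: {0,3,5,7} {1,4,8} {2,6}
Adding edge (5,7): both already in same component {0,3,5,7}. No change.
New components: {0,3,5,7} {1,4,8} {2,6}
Are 2 and 4 in the same component? no

Answer: no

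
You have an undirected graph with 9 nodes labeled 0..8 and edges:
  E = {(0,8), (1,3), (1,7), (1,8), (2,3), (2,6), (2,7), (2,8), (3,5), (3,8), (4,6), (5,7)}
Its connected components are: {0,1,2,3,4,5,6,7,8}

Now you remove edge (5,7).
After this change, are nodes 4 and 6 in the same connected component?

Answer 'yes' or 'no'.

Answer: yes

Derivation:
Initial components: {0,1,2,3,4,5,6,7,8}
Removing edge (5,7): not a bridge — component count unchanged at 1.
New components: {0,1,2,3,4,5,6,7,8}
Are 4 and 6 in the same component? yes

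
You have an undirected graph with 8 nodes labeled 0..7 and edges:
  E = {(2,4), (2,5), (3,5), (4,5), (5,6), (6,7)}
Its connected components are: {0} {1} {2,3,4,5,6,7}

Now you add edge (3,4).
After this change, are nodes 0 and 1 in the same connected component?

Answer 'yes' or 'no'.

Initial components: {0} {1} {2,3,4,5,6,7}
Adding edge (3,4): both already in same component {2,3,4,5,6,7}. No change.
New components: {0} {1} {2,3,4,5,6,7}
Are 0 and 1 in the same component? no

Answer: no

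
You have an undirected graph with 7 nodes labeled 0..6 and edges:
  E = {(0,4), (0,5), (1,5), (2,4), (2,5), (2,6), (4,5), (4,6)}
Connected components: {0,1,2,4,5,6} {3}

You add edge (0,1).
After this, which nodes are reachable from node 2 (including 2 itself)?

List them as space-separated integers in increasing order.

Answer: 0 1 2 4 5 6

Derivation:
Before: nodes reachable from 2: {0,1,2,4,5,6}
Adding (0,1): both endpoints already in same component. Reachability from 2 unchanged.
After: nodes reachable from 2: {0,1,2,4,5,6}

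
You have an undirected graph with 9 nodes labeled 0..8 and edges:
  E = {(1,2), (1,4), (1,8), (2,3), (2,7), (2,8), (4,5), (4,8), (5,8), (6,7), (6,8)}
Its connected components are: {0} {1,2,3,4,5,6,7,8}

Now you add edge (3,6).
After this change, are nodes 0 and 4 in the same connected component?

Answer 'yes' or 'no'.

Answer: no

Derivation:
Initial components: {0} {1,2,3,4,5,6,7,8}
Adding edge (3,6): both already in same component {1,2,3,4,5,6,7,8}. No change.
New components: {0} {1,2,3,4,5,6,7,8}
Are 0 and 4 in the same component? no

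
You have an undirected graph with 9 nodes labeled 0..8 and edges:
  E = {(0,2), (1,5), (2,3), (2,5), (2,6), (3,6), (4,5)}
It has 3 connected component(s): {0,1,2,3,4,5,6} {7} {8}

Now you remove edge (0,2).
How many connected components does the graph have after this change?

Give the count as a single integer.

Answer: 4

Derivation:
Initial component count: 3
Remove (0,2): it was a bridge. Count increases: 3 -> 4.
  After removal, components: {0} {1,2,3,4,5,6} {7} {8}
New component count: 4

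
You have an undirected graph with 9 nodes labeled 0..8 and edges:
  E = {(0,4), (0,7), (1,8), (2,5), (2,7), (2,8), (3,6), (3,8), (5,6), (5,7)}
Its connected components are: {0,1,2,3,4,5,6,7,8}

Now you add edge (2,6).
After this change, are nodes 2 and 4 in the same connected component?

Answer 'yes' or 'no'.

Answer: yes

Derivation:
Initial components: {0,1,2,3,4,5,6,7,8}
Adding edge (2,6): both already in same component {0,1,2,3,4,5,6,7,8}. No change.
New components: {0,1,2,3,4,5,6,7,8}
Are 2 and 4 in the same component? yes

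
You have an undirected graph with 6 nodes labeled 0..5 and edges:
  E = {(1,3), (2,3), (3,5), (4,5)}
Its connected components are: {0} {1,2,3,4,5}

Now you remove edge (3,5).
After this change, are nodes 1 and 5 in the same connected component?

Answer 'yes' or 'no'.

Answer: no

Derivation:
Initial components: {0} {1,2,3,4,5}
Removing edge (3,5): it was a bridge — component count 2 -> 3.
New components: {0} {1,2,3} {4,5}
Are 1 and 5 in the same component? no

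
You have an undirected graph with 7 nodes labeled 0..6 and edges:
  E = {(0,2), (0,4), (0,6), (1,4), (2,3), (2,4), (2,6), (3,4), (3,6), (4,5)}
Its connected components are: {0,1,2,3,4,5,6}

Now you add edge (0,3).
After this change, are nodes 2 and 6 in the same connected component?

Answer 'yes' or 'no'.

Initial components: {0,1,2,3,4,5,6}
Adding edge (0,3): both already in same component {0,1,2,3,4,5,6}. No change.
New components: {0,1,2,3,4,5,6}
Are 2 and 6 in the same component? yes

Answer: yes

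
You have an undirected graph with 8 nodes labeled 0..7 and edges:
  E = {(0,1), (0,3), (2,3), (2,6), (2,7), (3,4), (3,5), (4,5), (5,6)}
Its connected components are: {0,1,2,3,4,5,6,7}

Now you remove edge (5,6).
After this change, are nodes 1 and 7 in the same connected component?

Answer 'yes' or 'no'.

Initial components: {0,1,2,3,4,5,6,7}
Removing edge (5,6): not a bridge — component count unchanged at 1.
New components: {0,1,2,3,4,5,6,7}
Are 1 and 7 in the same component? yes

Answer: yes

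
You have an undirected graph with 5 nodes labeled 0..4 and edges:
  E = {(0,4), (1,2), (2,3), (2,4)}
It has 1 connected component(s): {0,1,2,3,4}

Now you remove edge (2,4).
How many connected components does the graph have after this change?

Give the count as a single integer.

Answer: 2

Derivation:
Initial component count: 1
Remove (2,4): it was a bridge. Count increases: 1 -> 2.
  After removal, components: {0,4} {1,2,3}
New component count: 2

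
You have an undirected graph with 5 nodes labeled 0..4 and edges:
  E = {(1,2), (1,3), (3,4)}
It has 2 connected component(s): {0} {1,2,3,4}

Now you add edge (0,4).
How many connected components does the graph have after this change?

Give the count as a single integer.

Answer: 1

Derivation:
Initial component count: 2
Add (0,4): merges two components. Count decreases: 2 -> 1.
New component count: 1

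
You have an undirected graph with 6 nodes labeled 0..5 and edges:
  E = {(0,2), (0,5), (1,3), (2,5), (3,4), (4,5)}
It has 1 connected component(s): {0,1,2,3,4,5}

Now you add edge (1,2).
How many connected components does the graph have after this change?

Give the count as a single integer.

Initial component count: 1
Add (1,2): endpoints already in same component. Count unchanged: 1.
New component count: 1

Answer: 1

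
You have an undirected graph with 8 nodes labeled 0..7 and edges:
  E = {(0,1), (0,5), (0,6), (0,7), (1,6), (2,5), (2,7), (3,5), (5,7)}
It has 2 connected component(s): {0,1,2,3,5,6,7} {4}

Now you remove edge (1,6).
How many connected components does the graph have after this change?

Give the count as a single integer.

Answer: 2

Derivation:
Initial component count: 2
Remove (1,6): not a bridge. Count unchanged: 2.
  After removal, components: {0,1,2,3,5,6,7} {4}
New component count: 2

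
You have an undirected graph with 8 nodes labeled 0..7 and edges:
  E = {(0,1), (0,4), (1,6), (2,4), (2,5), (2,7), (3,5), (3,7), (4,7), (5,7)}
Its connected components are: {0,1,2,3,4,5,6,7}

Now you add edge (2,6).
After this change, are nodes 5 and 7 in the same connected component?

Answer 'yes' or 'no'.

Initial components: {0,1,2,3,4,5,6,7}
Adding edge (2,6): both already in same component {0,1,2,3,4,5,6,7}. No change.
New components: {0,1,2,3,4,5,6,7}
Are 5 and 7 in the same component? yes

Answer: yes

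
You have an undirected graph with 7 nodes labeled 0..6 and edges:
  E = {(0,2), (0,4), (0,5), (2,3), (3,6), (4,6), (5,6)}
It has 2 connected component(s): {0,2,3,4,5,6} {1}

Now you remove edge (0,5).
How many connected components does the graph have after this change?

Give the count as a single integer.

Answer: 2

Derivation:
Initial component count: 2
Remove (0,5): not a bridge. Count unchanged: 2.
  After removal, components: {0,2,3,4,5,6} {1}
New component count: 2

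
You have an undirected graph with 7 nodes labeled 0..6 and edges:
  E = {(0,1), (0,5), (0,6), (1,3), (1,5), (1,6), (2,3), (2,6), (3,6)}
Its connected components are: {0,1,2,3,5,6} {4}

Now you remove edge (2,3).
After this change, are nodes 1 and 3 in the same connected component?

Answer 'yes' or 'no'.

Answer: yes

Derivation:
Initial components: {0,1,2,3,5,6} {4}
Removing edge (2,3): not a bridge — component count unchanged at 2.
New components: {0,1,2,3,5,6} {4}
Are 1 and 3 in the same component? yes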